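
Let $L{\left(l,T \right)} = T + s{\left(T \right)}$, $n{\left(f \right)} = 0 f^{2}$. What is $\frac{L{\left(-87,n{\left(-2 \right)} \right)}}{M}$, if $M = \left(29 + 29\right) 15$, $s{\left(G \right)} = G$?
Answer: $0$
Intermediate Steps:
$n{\left(f \right)} = 0$
$M = 870$ ($M = 58 \cdot 15 = 870$)
$L{\left(l,T \right)} = 2 T$ ($L{\left(l,T \right)} = T + T = 2 T$)
$\frac{L{\left(-87,n{\left(-2 \right)} \right)}}{M} = \frac{2 \cdot 0}{870} = 0 \cdot \frac{1}{870} = 0$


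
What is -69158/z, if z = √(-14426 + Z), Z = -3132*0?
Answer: 34579*I*√14426/7213 ≈ 575.8*I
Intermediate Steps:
Z = 0
z = I*√14426 (z = √(-14426 + 0) = √(-14426) = I*√14426 ≈ 120.11*I)
-69158/z = -69158*(-I*√14426/14426) = -(-34579)*I*√14426/7213 = 34579*I*√14426/7213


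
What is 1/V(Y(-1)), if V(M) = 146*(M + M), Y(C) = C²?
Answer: 1/292 ≈ 0.0034247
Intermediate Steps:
V(M) = 292*M (V(M) = 146*(2*M) = 292*M)
1/V(Y(-1)) = 1/(292*(-1)²) = 1/(292*1) = 1/292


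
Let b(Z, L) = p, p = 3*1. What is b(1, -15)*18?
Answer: 54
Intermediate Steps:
p = 3
b(Z, L) = 3
b(1, -15)*18 = 3*18 = 54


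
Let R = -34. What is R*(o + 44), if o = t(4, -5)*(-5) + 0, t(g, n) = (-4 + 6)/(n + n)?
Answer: -1530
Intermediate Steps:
t(g, n) = 1/n (t(g, n) = 2/((2*n)) = 2*(1/(2*n)) = 1/n)
o = 1 (o = -5/(-5) + 0 = -⅕*(-5) + 0 = 1 + 0 = 1)
R*(o + 44) = -34*(1 + 44) = -34*45 = -1530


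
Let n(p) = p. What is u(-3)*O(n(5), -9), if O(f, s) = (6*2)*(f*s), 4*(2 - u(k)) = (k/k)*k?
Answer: -1485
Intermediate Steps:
u(k) = 2 - k/4 (u(k) = 2 - k/k*k/4 = 2 - k/4)
O(f, s) = 12*f*s (O(f, s) = 12*(f*s) = 12*f*s)
u(-3)*O(n(5), -9) = (2 - ¼*(-3))*(12*5*(-9)) = (2 + ¾)*(-540) = (11/4)*(-540) = -1485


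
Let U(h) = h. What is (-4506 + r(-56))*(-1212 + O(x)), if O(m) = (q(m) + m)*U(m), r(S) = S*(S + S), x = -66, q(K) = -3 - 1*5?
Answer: 6484752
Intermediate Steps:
q(K) = -8 (q(K) = -3 - 5 = -8)
r(S) = 2*S² (r(S) = S*(2*S) = 2*S²)
O(m) = m*(-8 + m) (O(m) = (-8 + m)*m = m*(-8 + m))
(-4506 + r(-56))*(-1212 + O(x)) = (-4506 + 2*(-56)²)*(-1212 - 66*(-8 - 66)) = (-4506 + 2*3136)*(-1212 - 66*(-74)) = (-4506 + 6272)*(-1212 + 4884) = 1766*3672 = 6484752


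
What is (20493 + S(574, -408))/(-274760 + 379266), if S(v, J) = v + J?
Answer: 20659/104506 ≈ 0.19768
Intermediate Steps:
S(v, J) = J + v
(20493 + S(574, -408))/(-274760 + 379266) = (20493 + (-408 + 574))/(-274760 + 379266) = (20493 + 166)/104506 = 20659*(1/104506) = 20659/104506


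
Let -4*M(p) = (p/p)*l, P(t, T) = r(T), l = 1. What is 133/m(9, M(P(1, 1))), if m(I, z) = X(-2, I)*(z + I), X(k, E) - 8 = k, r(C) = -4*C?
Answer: 38/15 ≈ 2.5333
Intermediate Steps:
X(k, E) = 8 + k
P(t, T) = -4*T
M(p) = -¼ (M(p) = -p/p/4 = -1/4 = -¼*1 = -¼)
m(I, z) = 6*I + 6*z (m(I, z) = (8 - 2)*(z + I) = 6*(I + z) = 6*I + 6*z)
133/m(9, M(P(1, 1))) = 133/(6*9 + 6*(-¼)) = 133/(54 - 3/2) = 133/(105/2) = 133*(2/105) = 38/15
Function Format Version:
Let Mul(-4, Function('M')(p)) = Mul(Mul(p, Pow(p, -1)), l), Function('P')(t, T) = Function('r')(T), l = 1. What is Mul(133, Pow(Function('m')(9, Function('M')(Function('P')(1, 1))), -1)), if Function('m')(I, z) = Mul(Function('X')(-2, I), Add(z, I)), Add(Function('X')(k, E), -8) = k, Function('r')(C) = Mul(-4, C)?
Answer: Rational(38, 15) ≈ 2.5333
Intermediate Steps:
Function('X')(k, E) = Add(8, k)
Function('P')(t, T) = Mul(-4, T)
Function('M')(p) = Rational(-1, 4) (Function('M')(p) = Mul(Rational(-1, 4), Mul(Mul(p, Pow(p, -1)), 1)) = Mul(Rational(-1, 4), Mul(1, 1)) = Mul(Rational(-1, 4), 1) = Rational(-1, 4))
Function('m')(I, z) = Add(Mul(6, I), Mul(6, z)) (Function('m')(I, z) = Mul(Add(8, -2), Add(z, I)) = Mul(6, Add(I, z)) = Add(Mul(6, I), Mul(6, z)))
Mul(133, Pow(Function('m')(9, Function('M')(Function('P')(1, 1))), -1)) = Mul(133, Pow(Add(Mul(6, 9), Mul(6, Rational(-1, 4))), -1)) = Mul(133, Pow(Add(54, Rational(-3, 2)), -1)) = Mul(133, Pow(Rational(105, 2), -1)) = Mul(133, Rational(2, 105)) = Rational(38, 15)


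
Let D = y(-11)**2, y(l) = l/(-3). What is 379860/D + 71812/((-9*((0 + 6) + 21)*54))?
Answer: 22426008514/793881 ≈ 28249.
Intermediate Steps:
y(l) = -l/3 (y(l) = l*(-1/3) = -l/3)
D = 121/9 (D = (-1/3*(-11))**2 = (11/3)**2 = 121/9 ≈ 13.444)
379860/D + 71812/((-9*((0 + 6) + 21)*54)) = 379860/(121/9) + 71812/((-9*((0 + 6) + 21)*54)) = 379860*(9/121) + 71812/((-9*(6 + 21)*54)) = 3418740/121 + 71812/((-9*27*54)) = 3418740/121 + 71812/((-243*54)) = 3418740/121 + 71812/(-13122) = 3418740/121 + 71812*(-1/13122) = 3418740/121 - 35906/6561 = 22426008514/793881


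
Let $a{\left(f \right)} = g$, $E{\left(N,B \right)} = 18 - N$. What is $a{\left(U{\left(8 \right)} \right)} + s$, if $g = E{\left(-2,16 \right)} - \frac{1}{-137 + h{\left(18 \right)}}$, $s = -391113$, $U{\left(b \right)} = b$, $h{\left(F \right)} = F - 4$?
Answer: $- \frac{48104438}{123} \approx -3.9109 \cdot 10^{5}$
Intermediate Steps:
$h{\left(F \right)} = -4 + F$
$g = \frac{2461}{123}$ ($g = \left(18 - -2\right) - \frac{1}{-137 + \left(-4 + 18\right)} = \left(18 + 2\right) - \frac{1}{-137 + 14} = 20 - \frac{1}{-123} = 20 - - \frac{1}{123} = 20 + \frac{1}{123} = \frac{2461}{123} \approx 20.008$)
$a{\left(f \right)} = \frac{2461}{123}$
$a{\left(U{\left(8 \right)} \right)} + s = \frac{2461}{123} - 391113 = - \frac{48104438}{123}$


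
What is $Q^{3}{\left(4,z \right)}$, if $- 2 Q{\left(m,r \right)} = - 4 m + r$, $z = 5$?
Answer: $\frac{1331}{8} \approx 166.38$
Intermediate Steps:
$Q{\left(m,r \right)} = 2 m - \frac{r}{2}$ ($Q{\left(m,r \right)} = - \frac{- 4 m + r}{2} = - \frac{r - 4 m}{2} = 2 m - \frac{r}{2}$)
$Q^{3}{\left(4,z \right)} = \left(2 \cdot 4 - \frac{5}{2}\right)^{3} = \left(8 - \frac{5}{2}\right)^{3} = \left(\frac{11}{2}\right)^{3} = \frac{1331}{8}$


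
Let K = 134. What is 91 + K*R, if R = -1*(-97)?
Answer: 13089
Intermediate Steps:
R = 97
91 + K*R = 91 + 134*97 = 91 + 12998 = 13089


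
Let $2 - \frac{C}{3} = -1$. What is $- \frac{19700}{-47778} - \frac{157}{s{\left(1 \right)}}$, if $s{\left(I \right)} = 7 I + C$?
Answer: $- \frac{3592973}{382224} \approx -9.4002$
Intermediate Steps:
$C = 9$ ($C = 6 - -3 = 6 + 3 = 9$)
$s{\left(I \right)} = 9 + 7 I$ ($s{\left(I \right)} = 7 I + 9 = 9 + 7 I$)
$- \frac{19700}{-47778} - \frac{157}{s{\left(1 \right)}} = - \frac{19700}{-47778} - \frac{157}{9 + 7 \cdot 1} = \left(-19700\right) \left(- \frac{1}{47778}\right) - \frac{157}{9 + 7} = \frac{9850}{23889} - \frac{157}{16} = - \frac{3592973}{382224}$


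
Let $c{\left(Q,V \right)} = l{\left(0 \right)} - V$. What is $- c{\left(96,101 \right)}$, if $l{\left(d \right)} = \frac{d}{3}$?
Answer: $101$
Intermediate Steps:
$l{\left(d \right)} = \frac{d}{3}$ ($l{\left(d \right)} = d \frac{1}{3} = \frac{d}{3}$)
$c{\left(Q,V \right)} = - V$ ($c{\left(Q,V \right)} = \frac{1}{3} \cdot 0 - V = 0 - V = - V$)
$- c{\left(96,101 \right)} = - \left(-1\right) 101 = \left(-1\right) \left(-101\right) = 101$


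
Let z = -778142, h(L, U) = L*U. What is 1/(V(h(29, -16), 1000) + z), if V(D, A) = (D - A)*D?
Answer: -1/98846 ≈ -1.0117e-5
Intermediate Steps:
V(D, A) = D*(D - A)
1/(V(h(29, -16), 1000) + z) = 1/((29*(-16))*(29*(-16) - 1*1000) - 778142) = 1/(-464*(-464 - 1000) - 778142) = 1/(-464*(-1464) - 778142) = 1/(679296 - 778142) = 1/(-98846) = -1/98846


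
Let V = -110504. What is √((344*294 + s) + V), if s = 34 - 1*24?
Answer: I*√9358 ≈ 96.737*I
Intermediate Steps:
s = 10 (s = 34 - 24 = 10)
√((344*294 + s) + V) = √((344*294 + 10) - 110504) = √((101136 + 10) - 110504) = √(101146 - 110504) = √(-9358) = I*√9358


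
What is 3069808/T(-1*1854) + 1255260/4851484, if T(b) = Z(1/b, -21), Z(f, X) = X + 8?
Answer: -3723277019173/15767323 ≈ -2.3614e+5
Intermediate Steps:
Z(f, X) = 8 + X
T(b) = -13 (T(b) = 8 - 21 = -13)
3069808/T(-1*1854) + 1255260/4851484 = 3069808/(-13) + 1255260/4851484 = 3069808*(-1/13) + 1255260*(1/4851484) = -3069808/13 + 313815/1212871 = -3723277019173/15767323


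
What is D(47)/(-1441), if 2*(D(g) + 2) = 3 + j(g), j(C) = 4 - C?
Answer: 2/131 ≈ 0.015267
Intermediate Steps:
D(g) = 3/2 - g/2 (D(g) = -2 + (3 + (4 - g))/2 = -2 + (7 - g)/2 = -2 + (7/2 - g/2) = 3/2 - g/2)
D(47)/(-1441) = (3/2 - 1/2*47)/(-1441) = (3/2 - 47/2)*(-1/1441) = -22*(-1/1441) = 2/131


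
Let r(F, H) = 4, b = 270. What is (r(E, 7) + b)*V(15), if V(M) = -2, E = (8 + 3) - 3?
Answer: -548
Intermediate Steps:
E = 8 (E = 11 - 3 = 8)
(r(E, 7) + b)*V(15) = (4 + 270)*(-2) = 274*(-2) = -548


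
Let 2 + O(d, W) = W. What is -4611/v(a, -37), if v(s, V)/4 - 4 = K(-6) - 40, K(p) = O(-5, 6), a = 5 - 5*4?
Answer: 4611/128 ≈ 36.023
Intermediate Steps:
O(d, W) = -2 + W
a = -15 (a = 5 - 20 = -15)
K(p) = 4 (K(p) = -2 + 6 = 4)
v(s, V) = -128 (v(s, V) = 16 + 4*(4 - 40) = 16 + 4*(-36) = 16 - 144 = -128)
-4611/v(a, -37) = -4611/(-128) = -4611*(-1/128) = 4611/128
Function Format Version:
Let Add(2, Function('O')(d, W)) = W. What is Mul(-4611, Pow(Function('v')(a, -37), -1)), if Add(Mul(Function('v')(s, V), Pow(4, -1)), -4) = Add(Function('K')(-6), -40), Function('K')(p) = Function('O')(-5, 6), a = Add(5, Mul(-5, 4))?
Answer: Rational(4611, 128) ≈ 36.023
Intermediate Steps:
Function('O')(d, W) = Add(-2, W)
a = -15 (a = Add(5, -20) = -15)
Function('K')(p) = 4 (Function('K')(p) = Add(-2, 6) = 4)
Function('v')(s, V) = -128 (Function('v')(s, V) = Add(16, Mul(4, Add(4, -40))) = Add(16, Mul(4, -36)) = Add(16, -144) = -128)
Mul(-4611, Pow(Function('v')(a, -37), -1)) = Mul(-4611, Pow(-128, -1)) = Mul(-4611, Rational(-1, 128)) = Rational(4611, 128)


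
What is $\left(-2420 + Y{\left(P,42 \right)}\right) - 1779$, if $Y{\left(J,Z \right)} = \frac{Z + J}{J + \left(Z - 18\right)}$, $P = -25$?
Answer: $-4216$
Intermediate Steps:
$Y{\left(J,Z \right)} = \frac{J + Z}{-18 + J + Z}$ ($Y{\left(J,Z \right)} = \frac{J + Z}{J + \left(Z - 18\right)} = \frac{J + Z}{J + \left(-18 + Z\right)} = \frac{J + Z}{-18 + J + Z}$)
$\left(-2420 + Y{\left(P,42 \right)}\right) - 1779 = \left(-2420 + \frac{-25 + 42}{-18 - 25 + 42}\right) - 1779 = \left(-2420 + \frac{1}{-1} \cdot 17\right) - 1779 = \left(-2420 - 17\right) - 1779 = -2437 - 1779 = -4216$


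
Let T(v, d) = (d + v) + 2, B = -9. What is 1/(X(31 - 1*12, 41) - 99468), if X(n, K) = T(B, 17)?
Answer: -1/99458 ≈ -1.0055e-5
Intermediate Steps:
T(v, d) = 2 + d + v
X(n, K) = 10 (X(n, K) = 2 + 17 - 9 = 10)
1/(X(31 - 1*12, 41) - 99468) = 1/(10 - 99468) = 1/(-99458) = -1/99458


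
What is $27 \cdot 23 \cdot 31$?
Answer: $19251$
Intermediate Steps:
$27 \cdot 23 \cdot 31 = 621 \cdot 31 = 19251$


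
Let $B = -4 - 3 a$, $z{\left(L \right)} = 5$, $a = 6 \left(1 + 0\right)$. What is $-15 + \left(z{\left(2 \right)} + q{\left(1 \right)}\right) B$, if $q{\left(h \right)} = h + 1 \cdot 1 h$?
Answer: $-169$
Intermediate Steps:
$a = 6$ ($a = 6 \cdot 1 = 6$)
$B = -22$ ($B = -4 - 18 = -22$)
$q{\left(h \right)} = 2 h$ ($q{\left(h \right)} = h + 1 h = h + h = 2 h$)
$-15 + \left(z{\left(2 \right)} + q{\left(1 \right)}\right) B = -15 + \left(5 + 2 \cdot 1\right) \left(-22\right) = -15 + \left(5 + 2\right) \left(-22\right) = -15 + 7 \left(-22\right) = -15 - 154 = -169$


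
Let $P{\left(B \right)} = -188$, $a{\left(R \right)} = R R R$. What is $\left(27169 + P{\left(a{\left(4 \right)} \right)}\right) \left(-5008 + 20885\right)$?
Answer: $428377337$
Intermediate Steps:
$a{\left(R \right)} = R^{3}$ ($a{\left(R \right)} = R^{2} R = R^{3}$)
$\left(27169 + P{\left(a{\left(4 \right)} \right)}\right) \left(-5008 + 20885\right) = \left(27169 - 188\right) \left(-5008 + 20885\right) = 26981 \cdot 15877 = 428377337$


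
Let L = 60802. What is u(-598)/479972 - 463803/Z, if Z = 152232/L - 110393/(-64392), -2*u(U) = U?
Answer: -435781949638957470637/3963281946266180 ≈ -1.0995e+5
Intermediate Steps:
u(U) = -U/2
Z = 8257319065/1957581192 (Z = 152232/60802 - 110393/(-64392) = 152232*(1/60802) - 110393*(-1/64392) = 76116/30401 + 110393/64392 = 8257319065/1957581192 ≈ 4.2181)
u(-598)/479972 - 463803/Z = -½*(-598)/479972 - 463803/8257319065/1957581192 = 299*(1/479972) - 463803*1957581192/8257319065 = 299/479972 - 907932029593176/8257319065 = -435781949638957470637/3963281946266180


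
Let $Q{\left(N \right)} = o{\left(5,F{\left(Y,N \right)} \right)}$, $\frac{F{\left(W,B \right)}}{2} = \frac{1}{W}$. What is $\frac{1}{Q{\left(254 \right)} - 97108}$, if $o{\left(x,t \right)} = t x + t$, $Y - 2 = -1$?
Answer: $- \frac{1}{97096} \approx -1.0299 \cdot 10^{-5}$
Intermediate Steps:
$Y = 1$ ($Y = 2 - 1 = 1$)
$F{\left(W,B \right)} = \frac{2}{W}$
$o{\left(x,t \right)} = t + t x$
$Q{\left(N \right)} = 12$ ($Q{\left(N \right)} = \frac{2}{1} \left(1 + 5\right) = 2 \cdot 1 \cdot 6 = 2 \cdot 6 = 12$)
$\frac{1}{Q{\left(254 \right)} - 97108} = \frac{1}{12 - 97108} = \frac{1}{-97096} = - \frac{1}{97096}$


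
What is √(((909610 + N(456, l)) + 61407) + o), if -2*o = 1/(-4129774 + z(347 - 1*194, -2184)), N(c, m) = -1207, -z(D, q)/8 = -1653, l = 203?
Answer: √657375385939423331/823310 ≈ 984.79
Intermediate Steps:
z(D, q) = 13224 (z(D, q) = -8*(-1653) = 13224)
o = 1/8233100 (o = -1/(2*(-4129774 + 13224)) = -½/(-4116550) = -½*(-1/4116550) = 1/8233100 ≈ 1.2146e-7)
√(((909610 + N(456, l)) + 61407) + o) = √(((909610 - 1207) + 61407) + 1/8233100) = √((908403 + 61407) + 1/8233100) = √(969810 + 1/8233100) = √(7984542711001/8233100) = √657375385939423331/823310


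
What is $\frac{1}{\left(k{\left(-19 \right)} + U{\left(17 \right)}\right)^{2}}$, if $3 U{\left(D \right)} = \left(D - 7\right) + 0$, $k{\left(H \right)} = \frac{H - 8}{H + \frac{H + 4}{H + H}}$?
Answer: $\frac{4498641}{102981904} \approx 0.043684$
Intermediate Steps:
$k{\left(H \right)} = \frac{-8 + H}{H + \frac{4 + H}{2 H}}$
$U{\left(D \right)} = - \frac{7}{3} + \frac{D}{3}$ ($U{\left(D \right)} = \frac{\left(D - 7\right) + 0}{3} = \frac{\left(-7 + D\right) + 0}{3} = \frac{-7 + D}{3} = - \frac{7}{3} + \frac{D}{3}$)
$\frac{1}{\left(k{\left(-19 \right)} + U{\left(17 \right)}\right)^{2}} = \frac{1}{\left(2 \left(-19\right) \frac{1}{4 - 19 + 2 \left(-19\right)^{2}} \left(-8 - 19\right) + \left(- \frac{7}{3} + \frac{1}{3} \cdot 17\right)\right)^{2}} = \frac{1}{\left(2 \left(-19\right) \frac{1}{4 - 19 + 2 \cdot 361} \left(-27\right) + \left(- \frac{7}{3} + \frac{17}{3}\right)\right)^{2}} = \frac{1}{\left(2 \left(-19\right) \frac{1}{4 - 19 + 722} \left(-27\right) + \frac{10}{3}\right)^{2}} = \frac{1}{\left(2 \left(-19\right) \frac{1}{707} \left(-27\right) + \frac{10}{3}\right)^{2}} = \frac{1}{\left(\frac{1026}{707} + \frac{10}{3}\right)^{2}} = \frac{1}{\left(\frac{10148}{2121}\right)^{2}} = \frac{1}{\frac{102981904}{4498641}} = \frac{4498641}{102981904}$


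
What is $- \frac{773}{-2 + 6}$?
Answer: $- \frac{773}{4} \approx -193.25$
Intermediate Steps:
$- \frac{773}{-2 + 6} = - \frac{773}{4}$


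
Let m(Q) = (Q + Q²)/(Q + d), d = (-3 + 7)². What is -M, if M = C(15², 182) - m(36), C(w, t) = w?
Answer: -2592/13 ≈ -199.38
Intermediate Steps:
d = 16 (d = 4² = 16)
m(Q) = (Q + Q²)/(16 + Q) (m(Q) = (Q + Q²)/(Q + 16) = (Q + Q²)/(16 + Q))
M = 2592/13 (M = 15² - 36*(1 + 36)/(16 + 36) = 225 - 36*37/52 = 225 - 1*333/13 = 225 - 333/13 = 2592/13 ≈ 199.38)
-M = -1*2592/13 = -2592/13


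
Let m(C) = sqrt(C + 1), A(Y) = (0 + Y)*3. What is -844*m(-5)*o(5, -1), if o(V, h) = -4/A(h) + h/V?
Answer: -28696*I/15 ≈ -1913.1*I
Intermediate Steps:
A(Y) = 3*Y (A(Y) = Y*3 = 3*Y)
m(C) = sqrt(1 + C)
o(V, h) = -4/(3*h) + h/V (o(V, h) = -4*1/(3*h) + h/V = -4/(3*h) + h/V)
-844*m(-5)*o(5, -1) = -844*sqrt(1 - 5)*(-4/3/(-1) - 1/5) = -844*sqrt(-4)*(-4/3*(-1) - 1*1/5) = -844*2*I*(4/3 - 1/5) = -844*2*I*17/15 = -28696*I/15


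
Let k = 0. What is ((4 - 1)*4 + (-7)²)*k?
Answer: 0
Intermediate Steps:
((4 - 1)*4 + (-7)²)*k = ((4 - 1)*4 + (-7)²)*0 = (3*4 + 49)*0 = (12 + 49)*0 = 61*0 = 0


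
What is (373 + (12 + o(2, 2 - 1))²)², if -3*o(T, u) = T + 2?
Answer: 19193161/81 ≈ 2.3695e+5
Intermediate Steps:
o(T, u) = -⅔ - T/3 (o(T, u) = -(T + 2)/3 = -(2 + T)/3 = -⅔ - T/3)
(373 + (12 + o(2, 2 - 1))²)² = (373 + (12 + (-⅔ - ⅓*2))²)² = (373 + (12 + (-⅔ - ⅔))²)² = (373 + (12 - 4/3)²)² = (373 + (32/3)²)² = (373 + 1024/9)² = (4381/9)² = 19193161/81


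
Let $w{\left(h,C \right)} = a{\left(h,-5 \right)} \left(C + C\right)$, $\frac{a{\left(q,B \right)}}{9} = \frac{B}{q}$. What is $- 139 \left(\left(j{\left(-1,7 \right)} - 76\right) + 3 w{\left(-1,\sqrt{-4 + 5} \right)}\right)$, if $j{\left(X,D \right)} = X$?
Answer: $-26827$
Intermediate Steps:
$a{\left(q,B \right)} = \frac{9 B}{q}$ ($a{\left(q,B \right)} = 9 \frac{B}{q} = \frac{9 B}{q}$)
$w{\left(h,C \right)} = - \frac{90 C}{h}$ ($w{\left(h,C \right)} = 9 \left(-5\right) \frac{1}{h} \left(C + C\right) = - \frac{45}{h} 2 C = - \frac{90 C}{h}$)
$- 139 \left(\left(j{\left(-1,7 \right)} - 76\right) + 3 w{\left(-1,\sqrt{-4 + 5} \right)}\right) = - 139 \left(\left(-1 - 76\right) + 3 \left(- \frac{90 \sqrt{-4 + 5}}{-1}\right)\right) = - 139 \left(\left(-1 - 76\right) + 3 \left(\left(-90\right) \sqrt{1} \left(-1\right)\right)\right) = - 139 \left(-77 + 3 \left(\left(-90\right) 1 \left(-1\right)\right)\right) = - 139 \left(-77 + 3 \cdot 90\right) = - 139 \left(-77 + 270\right) = \left(-139\right) 193 = -26827$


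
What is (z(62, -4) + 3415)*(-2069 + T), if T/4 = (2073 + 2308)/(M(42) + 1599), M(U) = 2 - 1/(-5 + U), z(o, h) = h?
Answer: -103959516564/14809 ≈ -7.0200e+6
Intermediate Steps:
T = 162097/14809 (T = 4*((2073 + 2308)/((-11 + 2*42)/(-5 + 42) + 1599)) = 4*(4381/((-11 + 84)/37 + 1599)) = 4*(4381/((1/37)*73 + 1599)) = 4*(4381/(73/37 + 1599)) = 4*(4381/(59236/37)) = 4*(4381*(37/59236)) = 4*(162097/59236) = 162097/14809 ≈ 10.946)
(z(62, -4) + 3415)*(-2069 + T) = (-4 + 3415)*(-2069 + 162097/14809) = 3411*(-30477724/14809) = -103959516564/14809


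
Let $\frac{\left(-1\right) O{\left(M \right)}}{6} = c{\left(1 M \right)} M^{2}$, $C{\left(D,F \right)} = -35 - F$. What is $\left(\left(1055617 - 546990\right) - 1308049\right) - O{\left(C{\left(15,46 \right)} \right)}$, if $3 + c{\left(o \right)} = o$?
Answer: $-4106166$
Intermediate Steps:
$c{\left(o \right)} = -3 + o$
$O{\left(M \right)} = - 6 M^{2} \left(-3 + M\right)$ ($O{\left(M \right)} = - 6 \left(-3 + 1 M\right) M^{2} = - 6 \left(-3 + M\right) M^{2} = - 6 M^{2} \left(-3 + M\right)$)
$\left(\left(1055617 - 546990\right) - 1308049\right) - O{\left(C{\left(15,46 \right)} \right)} = \left(\left(1055617 - 546990\right) - 1308049\right) - 6 \left(-35 - 46\right)^{2} \left(3 - \left(-35 - 46\right)\right) = \left(508627 - 1308049\right) - 6 \left(-35 - 46\right)^{2} \left(3 - \left(-35 - 46\right)\right) = -799422 - 6 \left(-81\right)^{2} \left(3 - -81\right) = -799422 - 6 \cdot 6561 \left(3 + 81\right) = -799422 - 6 \cdot 6561 \cdot 84 = -799422 - 3306744 = -4106166$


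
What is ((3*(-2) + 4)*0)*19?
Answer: 0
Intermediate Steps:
((3*(-2) + 4)*0)*19 = ((-6 + 4)*0)*19 = -2*0*19 = 0*19 = 0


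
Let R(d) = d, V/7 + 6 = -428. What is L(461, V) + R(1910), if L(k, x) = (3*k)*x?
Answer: -4199644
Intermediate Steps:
V = -3038 (V = -42 + 7*(-428) = -42 - 2996 = -3038)
L(k, x) = 3*k*x
L(461, V) + R(1910) = 3*461*(-3038) + 1910 = -4201554 + 1910 = -4199644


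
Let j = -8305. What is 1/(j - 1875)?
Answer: -1/10180 ≈ -9.8232e-5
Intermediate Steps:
1/(j - 1875) = 1/(-8305 - 1875) = 1/(-10180) = -1/10180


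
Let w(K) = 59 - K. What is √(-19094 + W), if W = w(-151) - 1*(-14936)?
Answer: 2*I*√987 ≈ 62.833*I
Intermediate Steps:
W = 15146 (W = (59 - 1*(-151)) - 1*(-14936) = (59 + 151) + 14936 = 210 + 14936 = 15146)
√(-19094 + W) = √(-19094 + 15146) = √(-3948) = 2*I*√987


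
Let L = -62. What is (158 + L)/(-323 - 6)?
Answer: -96/329 ≈ -0.29179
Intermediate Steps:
(158 + L)/(-323 - 6) = (158 - 62)/(-323 - 6) = 96/(-329) = 96*(-1/329) = -96/329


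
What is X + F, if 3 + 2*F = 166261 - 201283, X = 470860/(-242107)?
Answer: -8480739395/484214 ≈ -17514.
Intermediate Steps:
X = -470860/242107 (X = 470860*(-1/242107) = -470860/242107 ≈ -1.9448)
F = -35025/2 (F = -3/2 + (166261 - 201283)/2 = -3/2 + (½)*(-35022) = -3/2 - 17511 = -35025/2 ≈ -17513.)
X + F = -470860/242107 - 35025/2 = -8480739395/484214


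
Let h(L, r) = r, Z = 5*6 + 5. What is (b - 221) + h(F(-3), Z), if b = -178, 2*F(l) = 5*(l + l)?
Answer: -364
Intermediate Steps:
Z = 35 (Z = 30 + 5 = 35)
F(l) = 5*l (F(l) = (5*(l + l))/2 = (5*(2*l))/2 = (10*l)/2 = 5*l)
(b - 221) + h(F(-3), Z) = (-178 - 221) + 35 = -399 + 35 = -364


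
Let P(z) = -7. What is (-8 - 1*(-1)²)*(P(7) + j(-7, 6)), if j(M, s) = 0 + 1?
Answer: 54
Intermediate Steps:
j(M, s) = 1
(-8 - 1*(-1)²)*(P(7) + j(-7, 6)) = (-8 - 1*(-1)²)*(-7 + 1) = (-8 - 1*1)*(-6) = (-8 - 1)*(-6) = -9*(-6) = 54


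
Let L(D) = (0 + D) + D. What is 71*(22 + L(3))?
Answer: 1988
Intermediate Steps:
L(D) = 2*D (L(D) = D + D = 2*D)
71*(22 + L(3)) = 71*(22 + 2*3) = 71*(22 + 6) = 71*28 = 1988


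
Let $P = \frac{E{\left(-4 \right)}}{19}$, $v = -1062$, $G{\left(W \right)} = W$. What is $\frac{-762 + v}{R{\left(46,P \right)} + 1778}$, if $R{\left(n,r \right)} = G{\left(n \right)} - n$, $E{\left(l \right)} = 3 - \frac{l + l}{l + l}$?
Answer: $- \frac{912}{889} \approx -1.0259$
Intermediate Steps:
$E{\left(l \right)} = 2$ ($E{\left(l \right)} = 3 - \frac{2 l}{2 l} = 3 - 2 l \frac{1}{2 l} = 3 - 1 = 2$)
$P = \frac{2}{19} \approx 0.10526$
$R{\left(n,r \right)} = 0$ ($R{\left(n,r \right)} = n - n = 0$)
$\frac{-762 + v}{R{\left(46,P \right)} + 1778} = \frac{-762 - 1062}{0 + 1778} = - \frac{1824}{1778} = \left(-1824\right) \frac{1}{1778} = - \frac{912}{889}$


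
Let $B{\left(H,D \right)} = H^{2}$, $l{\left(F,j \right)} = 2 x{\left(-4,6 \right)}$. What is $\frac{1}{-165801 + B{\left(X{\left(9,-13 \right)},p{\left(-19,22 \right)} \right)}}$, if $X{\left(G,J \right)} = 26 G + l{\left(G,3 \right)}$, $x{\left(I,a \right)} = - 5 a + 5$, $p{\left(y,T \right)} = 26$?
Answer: $- \frac{1}{131945} \approx -7.5789 \cdot 10^{-6}$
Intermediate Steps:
$x{\left(I,a \right)} = 5 - 5 a$
$l{\left(F,j \right)} = -50$ ($l{\left(F,j \right)} = 2 \left(5 - 30\right) = 2 \left(-25\right) = -50$)
$X{\left(G,J \right)} = -50 + 26 G$ ($X{\left(G,J \right)} = 26 G - 50 = -50 + 26 G$)
$\frac{1}{-165801 + B{\left(X{\left(9,-13 \right)},p{\left(-19,22 \right)} \right)}} = \frac{1}{-165801 + \left(-50 + 26 \cdot 9\right)^{2}} = \frac{1}{-165801 + \left(-50 + 234\right)^{2}} = \frac{1}{-165801 + 184^{2}} = \frac{1}{-165801 + 33856} = \frac{1}{-131945} = - \frac{1}{131945}$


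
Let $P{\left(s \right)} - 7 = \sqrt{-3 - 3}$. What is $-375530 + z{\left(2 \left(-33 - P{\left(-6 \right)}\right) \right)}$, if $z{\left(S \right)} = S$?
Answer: $-375610 - 2 i \sqrt{6} \approx -3.7561 \cdot 10^{5} - 4.899 i$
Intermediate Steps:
$P{\left(s \right)} = 7 + i \sqrt{6}$ ($P{\left(s \right)} = 7 + \sqrt{-3 - 3} = 7 + \sqrt{-6} = 7 + i \sqrt{6}$)
$-375530 + z{\left(2 \left(-33 - P{\left(-6 \right)}\right) \right)} = -375530 + 2 \left(-33 - \left(7 + i \sqrt{6}\right)\right) = -375530 + 2 \left(-40 - i \sqrt{6}\right) = -375530 - \left(80 + 2 i \sqrt{6}\right) = -375610 - 2 i \sqrt{6}$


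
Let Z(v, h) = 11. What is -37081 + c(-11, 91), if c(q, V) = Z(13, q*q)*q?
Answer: -37202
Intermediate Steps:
c(q, V) = 11*q
-37081 + c(-11, 91) = -37081 + 11*(-11) = -37081 - 121 = -37202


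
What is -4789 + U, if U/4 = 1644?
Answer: 1787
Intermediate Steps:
U = 6576 (U = 4*1644 = 6576)
-4789 + U = -4789 + 6576 = 1787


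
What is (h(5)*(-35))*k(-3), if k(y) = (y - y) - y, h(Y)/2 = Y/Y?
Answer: -210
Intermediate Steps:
h(Y) = 2 (h(Y) = 2*(Y/Y) = 2*1 = 2)
k(y) = -y (k(y) = 0 - y = -y)
(h(5)*(-35))*k(-3) = (2*(-35))*(-1*(-3)) = -70*3 = -210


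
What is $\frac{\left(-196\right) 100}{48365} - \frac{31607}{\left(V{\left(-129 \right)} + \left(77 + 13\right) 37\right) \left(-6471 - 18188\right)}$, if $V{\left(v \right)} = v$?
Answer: $- \frac{309113424769}{763523348907} \approx -0.40485$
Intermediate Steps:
$\frac{\left(-196\right) 100}{48365} - \frac{31607}{\left(V{\left(-129 \right)} + \left(77 + 13\right) 37\right) \left(-6471 - 18188\right)} = \frac{\left(-196\right) 100}{48365} - \frac{31607}{\left(-129 + \left(77 + 13\right) 37\right) \left(-6471 - 18188\right)} = \left(-19600\right) \frac{1}{48365} - \frac{31607}{\left(-129 + 90 \cdot 37\right) \left(-24659\right)} = - \frac{3920}{9673} - \frac{31607}{\left(-129 + 3330\right) \left(-24659\right)} = - \frac{3920}{9673} - \frac{31607}{3201 \left(-24659\right)} = - \frac{3920}{9673} - \frac{31607}{-78933459} = - \frac{3920}{9673} - - \frac{31607}{78933459} = - \frac{3920}{9673} + \frac{31607}{78933459} = - \frac{309113424769}{763523348907}$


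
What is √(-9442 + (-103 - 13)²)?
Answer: 3*√446 ≈ 63.356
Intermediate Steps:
√(-9442 + (-103 - 13)²) = √(-9442 + (-116)²) = √(-9442 + 13456) = √4014 = 3*√446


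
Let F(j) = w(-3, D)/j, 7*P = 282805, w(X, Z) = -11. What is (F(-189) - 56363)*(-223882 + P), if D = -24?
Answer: 4560621357308/441 ≈ 1.0342e+10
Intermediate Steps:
P = 282805/7 (P = (1/7)*282805 = 282805/7 ≈ 40401.)
F(j) = -11/j
(F(-189) - 56363)*(-223882 + P) = (-11/(-189) - 56363)*(-223882 + 282805/7) = (-11*(-1/189) - 56363)*(-1284369/7) = (11/189 - 56363)*(-1284369/7) = -10652596/189*(-1284369/7) = 4560621357308/441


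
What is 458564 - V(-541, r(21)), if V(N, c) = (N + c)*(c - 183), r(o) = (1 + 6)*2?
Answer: 369501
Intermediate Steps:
r(o) = 14 (r(o) = 7*2 = 14)
V(N, c) = (-183 + c)*(N + c) (V(N, c) = (N + c)*(-183 + c) = (-183 + c)*(N + c))
458564 - V(-541, r(21)) = 458564 - (14**2 - 183*(-541) - 183*14 - 541*14) = 458564 - (196 + 99003 - 2562 - 7574) = 458564 - 1*89063 = 458564 - 89063 = 369501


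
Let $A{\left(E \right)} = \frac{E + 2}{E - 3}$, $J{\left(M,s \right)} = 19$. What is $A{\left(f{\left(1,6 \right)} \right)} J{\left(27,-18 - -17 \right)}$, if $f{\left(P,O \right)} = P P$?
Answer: $- \frac{57}{2} \approx -28.5$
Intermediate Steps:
$f{\left(P,O \right)} = P^{2}$
$A{\left(E \right)} = \frac{2 + E}{-3 + E}$
$A{\left(f{\left(1,6 \right)} \right)} J{\left(27,-18 - -17 \right)} = \frac{2 + 1^{2}}{-3 + 1^{2}} \cdot 19 = \frac{2 + 1}{-3 + 1} \cdot 19 = \frac{1}{-2} \cdot 3 \cdot 19 = \left(- \frac{1}{2}\right) 3 \cdot 19 = \left(- \frac{3}{2}\right) 19 = - \frac{57}{2}$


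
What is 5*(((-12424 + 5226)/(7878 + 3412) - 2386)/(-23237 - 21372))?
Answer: 434599/1624631 ≈ 0.26751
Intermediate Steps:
5*(((-12424 + 5226)/(7878 + 3412) - 2386)/(-23237 - 21372)) = 5*((-7198/11290 - 2386)/(-44609)) = 5*((-7198*1/11290 - 2386)*(-1/44609)) = 5*((-3599/5645 - 2386)*(-1/44609)) = 5*(-13472569/5645*(-1/44609)) = 5*(434599/8123155) = 434599/1624631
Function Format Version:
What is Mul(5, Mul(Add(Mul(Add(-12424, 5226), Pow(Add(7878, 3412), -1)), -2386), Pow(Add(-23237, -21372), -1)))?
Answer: Rational(434599, 1624631) ≈ 0.26751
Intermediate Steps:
Mul(5, Mul(Add(Mul(Add(-12424, 5226), Pow(Add(7878, 3412), -1)), -2386), Pow(Add(-23237, -21372), -1))) = Mul(5, Mul(Add(Mul(-7198, Pow(11290, -1)), -2386), Pow(-44609, -1))) = Mul(5, Mul(Add(Mul(-7198, Rational(1, 11290)), -2386), Rational(-1, 44609))) = Mul(5, Mul(Add(Rational(-3599, 5645), -2386), Rational(-1, 44609))) = Mul(5, Mul(Rational(-13472569, 5645), Rational(-1, 44609))) = Mul(5, Rational(434599, 8123155)) = Rational(434599, 1624631)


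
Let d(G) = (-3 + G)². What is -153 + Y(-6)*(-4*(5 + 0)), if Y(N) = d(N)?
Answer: -1773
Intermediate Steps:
Y(N) = (-3 + N)²
-153 + Y(-6)*(-4*(5 + 0)) = -153 + (-3 - 6)²*(-4*(5 + 0)) = -153 + (-9)²*(-4*5) = -153 + 81*(-20) = -153 - 1620 = -1773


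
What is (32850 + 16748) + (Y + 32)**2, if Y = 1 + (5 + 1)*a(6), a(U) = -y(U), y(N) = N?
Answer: 49607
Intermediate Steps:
a(U) = -U
Y = -35 (Y = 1 + (5 + 1)*(-1*6) = 1 + 6*(-6) = 1 - 36 = -35)
(32850 + 16748) + (Y + 32)**2 = (32850 + 16748) + (-35 + 32)**2 = 49598 + (-3)**2 = 49598 + 9 = 49607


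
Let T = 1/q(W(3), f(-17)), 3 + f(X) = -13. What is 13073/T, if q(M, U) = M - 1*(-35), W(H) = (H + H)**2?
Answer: 928183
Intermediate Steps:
f(X) = -16 (f(X) = -3 - 13 = -16)
W(H) = 4*H**2 (W(H) = (2*H)**2 = 4*H**2)
q(M, U) = 35 + M (q(M, U) = M + 35 = 35 + M)
T = 1/71 (T = 1/(35 + 4*3**2) = 1/(35 + 4*9) = 1/(35 + 36) = 1/71 ≈ 0.014085)
13073/T = 13073/(1/71) = 13073*71 = 928183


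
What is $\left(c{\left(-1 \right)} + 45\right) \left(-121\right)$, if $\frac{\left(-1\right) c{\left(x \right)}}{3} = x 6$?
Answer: $-7623$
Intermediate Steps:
$c{\left(x \right)} = - 18 x$ ($c{\left(x \right)} = - 3 x 6 = - 3 \cdot 6 x = - 18 x$)
$\left(c{\left(-1 \right)} + 45\right) \left(-121\right) = \left(\left(-18\right) \left(-1\right) + 45\right) \left(-121\right) = \left(18 + 45\right) \left(-121\right) = 63 \left(-121\right) = -7623$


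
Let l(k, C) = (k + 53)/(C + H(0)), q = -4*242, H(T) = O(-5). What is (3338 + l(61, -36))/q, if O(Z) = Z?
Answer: -17093/4961 ≈ -3.4455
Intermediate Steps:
H(T) = -5
q = -968
l(k, C) = (53 + k)/(-5 + C) (l(k, C) = (k + 53)/(C - 5) = (53 + k)/(-5 + C))
(3338 + l(61, -36))/q = (3338 + (53 + 61)/(-5 - 36))/(-968) = (3338 + 114/(-41))*(-1/968) = (3338 - 1/41*114)*(-1/968) = (3338 - 114/41)*(-1/968) = (136744/41)*(-1/968) = -17093/4961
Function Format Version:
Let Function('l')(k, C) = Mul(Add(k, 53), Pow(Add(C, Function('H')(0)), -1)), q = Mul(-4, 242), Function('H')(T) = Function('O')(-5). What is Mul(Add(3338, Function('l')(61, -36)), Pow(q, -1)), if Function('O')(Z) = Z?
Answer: Rational(-17093, 4961) ≈ -3.4455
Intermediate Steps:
Function('H')(T) = -5
q = -968
Function('l')(k, C) = Mul(Pow(Add(-5, C), -1), Add(53, k)) (Function('l')(k, C) = Mul(Add(k, 53), Pow(Add(C, -5), -1)) = Mul(Add(53, k), Pow(Add(-5, C), -1)) = Mul(Pow(Add(-5, C), -1), Add(53, k)))
Mul(Add(3338, Function('l')(61, -36)), Pow(q, -1)) = Mul(Add(3338, Mul(Pow(Add(-5, -36), -1), Add(53, 61))), Pow(-968, -1)) = Mul(Add(3338, Mul(Pow(-41, -1), 114)), Rational(-1, 968)) = Mul(Add(3338, Mul(Rational(-1, 41), 114)), Rational(-1, 968)) = Mul(Add(3338, Rational(-114, 41)), Rational(-1, 968)) = Mul(Rational(136744, 41), Rational(-1, 968)) = Rational(-17093, 4961)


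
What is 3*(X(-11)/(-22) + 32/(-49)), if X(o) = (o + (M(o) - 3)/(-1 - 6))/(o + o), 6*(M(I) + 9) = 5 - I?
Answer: -47885/23716 ≈ -2.0191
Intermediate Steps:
M(I) = -49/6 - I/6 (M(I) = -9 + (5 - I)/6 = -9 + (⅚ - I/6) = -49/6 - I/6)
X(o) = (67/42 + 43*o/42)/(2*o) (X(o) = (o + ((-49/6 - o/6) - 3)/(-1 - 6))/(o + o) = (o + (-67/6 - o/6)/(-7))/((2*o)) = (o + (-67/6 - o/6)*(-⅐))*(1/(2*o)) = (o + (67/42 + o/42))*(1/(2*o)) = (67/42 + 43*o/42)*(1/(2*o)) = (67/42 + 43*o/42)/(2*o))
3*(X(-11)/(-22) + 32/(-49)) = 3*(((1/84)*(67 + 43*(-11))/(-11))/(-22) + 32/(-49)) = 3*(((1/84)*(-1/11)*(67 - 473))*(-1/22) + 32*(-1/49)) = 3*(((1/84)*(-1/11)*(-406))*(-1/22) - 32/49) = 3*((29/66)*(-1/22) - 32/49) = 3*(-29/1452 - 32/49) = 3*(-47885/71148) = -47885/23716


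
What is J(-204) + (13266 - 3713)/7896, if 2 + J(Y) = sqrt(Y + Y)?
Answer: -6239/7896 + 2*I*sqrt(102) ≈ -0.79015 + 20.199*I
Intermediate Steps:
J(Y) = -2 + sqrt(2)*sqrt(Y) (J(Y) = -2 + sqrt(Y + Y) = -2 + sqrt(2*Y) = -2 + sqrt(2)*sqrt(Y))
J(-204) + (13266 - 3713)/7896 = (-2 + sqrt(2)*sqrt(-204)) + (13266 - 3713)/7896 = (-2 + sqrt(2)*(2*I*sqrt(51))) + 9553*(1/7896) = (-2 + 2*I*sqrt(102)) + 9553/7896 = -6239/7896 + 2*I*sqrt(102)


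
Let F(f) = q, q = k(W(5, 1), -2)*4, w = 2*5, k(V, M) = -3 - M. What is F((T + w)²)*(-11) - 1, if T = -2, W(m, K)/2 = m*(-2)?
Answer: 43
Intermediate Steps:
W(m, K) = -4*m (W(m, K) = 2*(m*(-2)) = 2*(-2*m) = -4*m)
w = 10
q = -4 (q = (-3 - 1*(-2))*4 = (-3 + 2)*4 = -1*4 = -4)
F(f) = -4
F((T + w)²)*(-11) - 1 = -4*(-11) - 1 = 44 - 1 = 43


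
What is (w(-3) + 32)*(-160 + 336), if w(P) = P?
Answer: 5104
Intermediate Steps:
(w(-3) + 32)*(-160 + 336) = (-3 + 32)*(-160 + 336) = 29*176 = 5104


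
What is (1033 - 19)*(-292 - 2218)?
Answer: -2545140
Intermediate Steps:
(1033 - 19)*(-292 - 2218) = 1014*(-2510) = -2545140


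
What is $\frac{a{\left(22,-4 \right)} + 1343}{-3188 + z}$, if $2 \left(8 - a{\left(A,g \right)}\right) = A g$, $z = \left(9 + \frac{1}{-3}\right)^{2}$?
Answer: $- \frac{12555}{28016} \approx -0.44814$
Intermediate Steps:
$z = \frac{676}{9}$ ($z = \left(9 - \frac{1}{3}\right)^{2} = \left(\frac{26}{3}\right)^{2} = \frac{676}{9} \approx 75.111$)
$a{\left(A,g \right)} = 8 - \frac{A g}{2}$
$\frac{a{\left(22,-4 \right)} + 1343}{-3188 + z} = \frac{\left(8 - 11 \left(-4\right)\right) + 1343}{-3188 + \frac{676}{9}} = \frac{\left(8 + 44\right) + 1343}{- \frac{28016}{9}} = \left(52 + 1343\right) \left(- \frac{9}{28016}\right) = 1395 \left(- \frac{9}{28016}\right) = - \frac{12555}{28016}$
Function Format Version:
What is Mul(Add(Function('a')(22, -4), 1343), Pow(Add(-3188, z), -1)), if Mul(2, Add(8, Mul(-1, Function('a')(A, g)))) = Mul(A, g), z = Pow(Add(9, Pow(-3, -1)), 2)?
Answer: Rational(-12555, 28016) ≈ -0.44814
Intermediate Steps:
z = Rational(676, 9) (z = Pow(Add(9, Rational(-1, 3)), 2) = Pow(Rational(26, 3), 2) = Rational(676, 9) ≈ 75.111)
Function('a')(A, g) = Add(8, Mul(Rational(-1, 2), A, g)) (Function('a')(A, g) = Add(8, Mul(Rational(-1, 2), Mul(A, g))) = Add(8, Mul(Rational(-1, 2), A, g)))
Mul(Add(Function('a')(22, -4), 1343), Pow(Add(-3188, z), -1)) = Mul(Add(Add(8, Mul(Rational(-1, 2), 22, -4)), 1343), Pow(Add(-3188, Rational(676, 9)), -1)) = Mul(Add(Add(8, 44), 1343), Pow(Rational(-28016, 9), -1)) = Mul(Add(52, 1343), Rational(-9, 28016)) = Mul(1395, Rational(-9, 28016)) = Rational(-12555, 28016)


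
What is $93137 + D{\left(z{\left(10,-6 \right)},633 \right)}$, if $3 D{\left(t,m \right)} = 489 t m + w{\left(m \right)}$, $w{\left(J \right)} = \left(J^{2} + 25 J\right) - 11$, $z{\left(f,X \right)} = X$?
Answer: $- \frac{1161308}{3} \approx -3.871 \cdot 10^{5}$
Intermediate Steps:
$w{\left(J \right)} = -11 + J^{2} + 25 J$
$D{\left(t,m \right)} = - \frac{11}{3} + \frac{m^{2}}{3} + \frac{25 m}{3} + 163 m t$ ($D{\left(t,m \right)} = \frac{489 t m + \left(-11 + m^{2} + 25 m\right)}{3} = \frac{489 m t + \left(-11 + m^{2} + 25 m\right)}{3} = \frac{-11 + m^{2} + 25 m + 489 m t}{3} = - \frac{11}{3} + \frac{m^{2}}{3} + \frac{25 m}{3} + 163 m t$)
$93137 + D{\left(z{\left(10,-6 \right)},633 \right)} = 93137 + \left(- \frac{11}{3} + \frac{633^{2}}{3} + \frac{25}{3} \cdot 633 + 163 \cdot 633 \left(-6\right)\right) = 93137 + \left(- \frac{11}{3} + \frac{1}{3} \cdot 400689 + 5275 - 619074\right) = 93137 + \left(- \frac{11}{3} + 133563 + 5275 - 619074\right) = 93137 - \frac{1440719}{3} = - \frac{1161308}{3}$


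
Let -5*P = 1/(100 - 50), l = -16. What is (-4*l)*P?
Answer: -32/125 ≈ -0.25600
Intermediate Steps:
P = -1/250 (P = -1/(5*(100 - 50)) = -1/5/50 = -1/5*1/50 = -1/250 ≈ -0.0040000)
(-4*l)*P = -4*(-16)*(-1/250) = 64*(-1/250) = -32/125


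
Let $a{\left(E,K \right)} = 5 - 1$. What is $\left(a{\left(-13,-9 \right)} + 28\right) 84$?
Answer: $2688$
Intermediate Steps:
$a{\left(E,K \right)} = 4$
$\left(a{\left(-13,-9 \right)} + 28\right) 84 = \left(4 + 28\right) 84 = 32 \cdot 84 = 2688$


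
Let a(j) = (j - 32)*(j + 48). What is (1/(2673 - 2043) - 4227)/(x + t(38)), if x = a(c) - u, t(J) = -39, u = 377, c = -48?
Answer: 2663009/262080 ≈ 10.161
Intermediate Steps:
a(j) = (-32 + j)*(48 + j)
x = -377 (x = (-1536 + (-48)² + 16*(-48)) - 1*377 = (-1536 + 2304 - 768) - 377 = 0 - 377 = -377)
(1/(2673 - 2043) - 4227)/(x + t(38)) = (1/(2673 - 2043) - 4227)/(-377 - 39) = (1/630 - 4227)/(-416) = (1/630 - 4227)*(-1/416) = -2663009/630*(-1/416) = 2663009/262080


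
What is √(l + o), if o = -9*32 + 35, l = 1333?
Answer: 6*√30 ≈ 32.863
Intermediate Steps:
o = -253 (o = -288 + 35 = -253)
√(l + o) = √(1333 - 253) = √1080 = 6*√30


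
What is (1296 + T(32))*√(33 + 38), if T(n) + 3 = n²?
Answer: 2317*√71 ≈ 19523.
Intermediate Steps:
T(n) = -3 + n²
(1296 + T(32))*√(33 + 38) = (1296 + (-3 + 32²))*√(33 + 38) = (1296 + (-3 + 1024))*√71 = (1296 + 1021)*√71 = 2317*√71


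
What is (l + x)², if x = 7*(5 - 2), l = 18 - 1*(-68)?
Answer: 11449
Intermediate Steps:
l = 86 (l = 18 + 68 = 86)
x = 21 (x = 7*3 = 21)
(l + x)² = (86 + 21)² = 107² = 11449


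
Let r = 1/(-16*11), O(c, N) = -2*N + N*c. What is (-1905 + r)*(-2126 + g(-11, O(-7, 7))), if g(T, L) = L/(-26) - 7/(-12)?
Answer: 111040708547/27456 ≈ 4.0443e+6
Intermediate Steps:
g(T, L) = 7/12 - L/26 (g(T, L) = L*(-1/26) - 7*(-1/12) = -L/26 + 7/12 = 7/12 - L/26)
r = -1/176 (r = 1/(-176) = -1/176 ≈ -0.0056818)
(-1905 + r)*(-2126 + g(-11, O(-7, 7))) = (-1905 - 1/176)*(-2126 + (7/12 - 7*(-2 - 7)/26)) = -335281*(-2126 + (7/12 - 7*(-9)/26))/176 = -335281*(-2126 + (7/12 - 1/26*(-63)))/176 = -335281*(-2126 + (7/12 + 63/26))/176 = -335281*(-2126 + 469/156)/176 = -335281/176*(-331187/156) = 111040708547/27456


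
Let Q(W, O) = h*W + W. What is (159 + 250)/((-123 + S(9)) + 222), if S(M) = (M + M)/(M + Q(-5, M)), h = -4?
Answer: 1636/399 ≈ 4.1003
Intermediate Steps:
Q(W, O) = -3*W (Q(W, O) = -4*W + W = -3*W)
S(M) = 2*M/(15 + M) (S(M) = (M + M)/(M - 3*(-5)) = (2*M)/(M + 15) = (2*M)/(15 + M) = 2*M/(15 + M))
(159 + 250)/((-123 + S(9)) + 222) = (159 + 250)/((-123 + 2*9/(15 + 9)) + 222) = 409/((-123 + 2*9/24) + 222) = 409/((-123 + 2*9*(1/24)) + 222) = 409/((-123 + 3/4) + 222) = 409/(-489/4 + 222) = 409/(399/4) = 409*(4/399) = 1636/399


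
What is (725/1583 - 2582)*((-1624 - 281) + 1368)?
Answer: 2194493997/1583 ≈ 1.3863e+6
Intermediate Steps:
(725/1583 - 2582)*((-1624 - 281) + 1368) = (725*(1/1583) - 2582)*(-1905 + 1368) = (725/1583 - 2582)*(-537) = -4086581/1583*(-537) = 2194493997/1583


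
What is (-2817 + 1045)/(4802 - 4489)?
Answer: -1772/313 ≈ -5.6613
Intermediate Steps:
(-2817 + 1045)/(4802 - 4489) = -1772/313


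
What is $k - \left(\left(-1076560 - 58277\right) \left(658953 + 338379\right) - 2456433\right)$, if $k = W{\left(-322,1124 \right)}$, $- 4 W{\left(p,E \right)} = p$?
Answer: $\frac{2263623422795}{2} \approx 1.1318 \cdot 10^{12}$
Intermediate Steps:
$W{\left(p,E \right)} = - \frac{p}{4}$
$k = \frac{161}{2}$ ($k = \left(- \frac{1}{4}\right) \left(-322\right) = \frac{161}{2} \approx 80.5$)
$k - \left(\left(-1076560 - 58277\right) \left(658953 + 338379\right) - 2456433\right) = \frac{161}{2} - \left(\left(-1076560 - 58277\right) \left(658953 + 338379\right) - 2456433\right) = \frac{161}{2} - \left(\left(-1134837\right) 997332 - 2456433\right) = \frac{161}{2} - \left(-1131809254884 - 2456433\right) = \frac{161}{2} - -1131811711317 = \frac{161}{2} + 1131811711317 = \frac{2263623422795}{2}$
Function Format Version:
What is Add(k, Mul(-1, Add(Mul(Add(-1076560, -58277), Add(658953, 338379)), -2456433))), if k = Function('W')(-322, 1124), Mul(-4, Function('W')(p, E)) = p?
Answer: Rational(2263623422795, 2) ≈ 1.1318e+12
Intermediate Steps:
Function('W')(p, E) = Mul(Rational(-1, 4), p)
k = Rational(161, 2) (k = Mul(Rational(-1, 4), -322) = Rational(161, 2) ≈ 80.500)
Add(k, Mul(-1, Add(Mul(Add(-1076560, -58277), Add(658953, 338379)), -2456433))) = Add(Rational(161, 2), Mul(-1, Add(Mul(Add(-1076560, -58277), Add(658953, 338379)), -2456433))) = Add(Rational(161, 2), Mul(-1, Add(Mul(-1134837, 997332), -2456433))) = Add(Rational(161, 2), Mul(-1, Add(-1131809254884, -2456433))) = Add(Rational(161, 2), Mul(-1, -1131811711317)) = Add(Rational(161, 2), 1131811711317) = Rational(2263623422795, 2)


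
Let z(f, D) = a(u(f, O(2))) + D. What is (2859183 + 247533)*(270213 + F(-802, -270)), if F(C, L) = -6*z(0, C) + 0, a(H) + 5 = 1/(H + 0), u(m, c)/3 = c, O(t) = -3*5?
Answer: 4272590918044/5 ≈ 8.5452e+11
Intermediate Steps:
O(t) = -15
u(m, c) = 3*c
a(H) = -5 + 1/H (a(H) = -5 + 1/(H + 0) = -5 + 1/H)
z(f, D) = -226/45 + D (z(f, D) = (-5 + 1/(3*(-15))) + D = (-5 + 1/(-45)) + D = (-5 - 1/45) + D = -226/45 + D)
F(C, L) = 452/15 - 6*C (F(C, L) = -6*(-226/45 + C) + 0 = (452/15 - 6*C) + 0 = 452/15 - 6*C)
(2859183 + 247533)*(270213 + F(-802, -270)) = (2859183 + 247533)*(270213 + (452/15 - 6*(-802))) = 3106716*(270213 + (452/15 + 4812)) = 3106716*(270213 + 72632/15) = 3106716*(4125827/15) = 4272590918044/5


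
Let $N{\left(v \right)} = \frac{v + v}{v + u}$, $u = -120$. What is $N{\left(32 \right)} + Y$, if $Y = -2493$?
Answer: $- \frac{27431}{11} \approx -2493.7$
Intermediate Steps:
$N{\left(v \right)} = \frac{2 v}{-120 + v}$ ($N{\left(v \right)} = \frac{v + v}{v - 120} = \frac{2 v}{-120 + v}$)
$N{\left(32 \right)} + Y = 2 \cdot 32 \frac{1}{-120 + 32} - 2493 = 2 \cdot 32 \frac{1}{-88} - 2493 = 2 \cdot 32 \left(- \frac{1}{88}\right) - 2493 = - \frac{8}{11} - 2493 = - \frac{27431}{11}$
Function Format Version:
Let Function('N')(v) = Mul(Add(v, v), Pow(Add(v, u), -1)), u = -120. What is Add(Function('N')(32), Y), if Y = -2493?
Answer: Rational(-27431, 11) ≈ -2493.7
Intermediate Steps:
Function('N')(v) = Mul(2, v, Pow(Add(-120, v), -1)) (Function('N')(v) = Mul(Add(v, v), Pow(Add(v, -120), -1)) = Mul(Mul(2, v), Pow(Add(-120, v), -1)) = Mul(2, v, Pow(Add(-120, v), -1)))
Add(Function('N')(32), Y) = Add(Mul(2, 32, Pow(Add(-120, 32), -1)), -2493) = Add(Mul(2, 32, Pow(-88, -1)), -2493) = Add(Mul(2, 32, Rational(-1, 88)), -2493) = Add(Rational(-8, 11), -2493) = Rational(-27431, 11)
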